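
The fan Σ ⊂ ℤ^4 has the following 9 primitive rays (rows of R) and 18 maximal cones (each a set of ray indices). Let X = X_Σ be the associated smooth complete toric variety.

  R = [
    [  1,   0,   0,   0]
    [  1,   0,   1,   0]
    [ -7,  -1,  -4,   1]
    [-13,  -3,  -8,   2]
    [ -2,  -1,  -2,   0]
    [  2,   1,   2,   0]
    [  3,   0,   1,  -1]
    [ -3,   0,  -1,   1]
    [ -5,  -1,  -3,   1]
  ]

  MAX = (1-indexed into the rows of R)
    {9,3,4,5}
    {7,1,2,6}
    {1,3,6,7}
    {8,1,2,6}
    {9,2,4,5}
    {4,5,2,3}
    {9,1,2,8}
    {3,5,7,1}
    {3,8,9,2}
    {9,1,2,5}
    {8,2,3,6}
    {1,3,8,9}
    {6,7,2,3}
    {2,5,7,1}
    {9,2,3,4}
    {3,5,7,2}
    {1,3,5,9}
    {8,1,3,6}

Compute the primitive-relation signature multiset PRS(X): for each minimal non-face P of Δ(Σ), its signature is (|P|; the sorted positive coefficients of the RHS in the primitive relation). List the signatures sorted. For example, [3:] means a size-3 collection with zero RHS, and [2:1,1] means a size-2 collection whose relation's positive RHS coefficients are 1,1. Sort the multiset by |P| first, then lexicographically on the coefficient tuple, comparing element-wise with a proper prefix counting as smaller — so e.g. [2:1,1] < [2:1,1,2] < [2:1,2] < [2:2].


Minimal non-faces — 11 found among 9 rays, 18 max cones:

  {5,6}:  v_{5} + v_{6} = 0  ⇒ sig = [2:]
  {7,8}:  v_{7} + v_{8} = 0  ⇒ sig = [2:]
  {5,8}:  v_{5} + v_{8} = v_{9}  ⇒ sig = [2:1]
  {6,9}:  v_{6} + v_{9} = v_{8}  ⇒ sig = [2:1]
  {7,9}:  v_{7} + v_{9} = v_{5}  ⇒ sig = [2:1]
  {4,6}:  v_{4} + v_{6} = v_{2} + v_{3} + v_{9}  ⇒ sig = [2:1,1,1]
  {4,7}:  v_{4} + v_{7} = v_{2} + v_{3} + 2·v_{5}  ⇒ sig = [2:1,1,2]
  {4,8}:  v_{4} + v_{8} = v_{2} + v_{3} + 2·v_{9}  ⇒ sig = [2:1,1,2]
  {1,4}:  v_{1} + v_{4} = v_{5} + 2·v_{9}  ⇒ sig = [2:1,2]
  {1,2,3}:  v_{1} + v_{2} + v_{3} = v_{9}  ⇒ sig = [3:1]
  {2,3,5,9}:  v_{2} + v_{3} + v_{5} + v_{9} = v_{4}  ⇒ sig = [4:1]

Hence PRS(X_Σ) =
    |P|=2: 9 collections, coeffs (), (), (1), (1), (1), (1,1,1), (1,1,2), (1,1,2), (1,2)
    |P|=3: 1 collection, coeffs (1)
    |P|=4: 1 collection, coeffs (1)


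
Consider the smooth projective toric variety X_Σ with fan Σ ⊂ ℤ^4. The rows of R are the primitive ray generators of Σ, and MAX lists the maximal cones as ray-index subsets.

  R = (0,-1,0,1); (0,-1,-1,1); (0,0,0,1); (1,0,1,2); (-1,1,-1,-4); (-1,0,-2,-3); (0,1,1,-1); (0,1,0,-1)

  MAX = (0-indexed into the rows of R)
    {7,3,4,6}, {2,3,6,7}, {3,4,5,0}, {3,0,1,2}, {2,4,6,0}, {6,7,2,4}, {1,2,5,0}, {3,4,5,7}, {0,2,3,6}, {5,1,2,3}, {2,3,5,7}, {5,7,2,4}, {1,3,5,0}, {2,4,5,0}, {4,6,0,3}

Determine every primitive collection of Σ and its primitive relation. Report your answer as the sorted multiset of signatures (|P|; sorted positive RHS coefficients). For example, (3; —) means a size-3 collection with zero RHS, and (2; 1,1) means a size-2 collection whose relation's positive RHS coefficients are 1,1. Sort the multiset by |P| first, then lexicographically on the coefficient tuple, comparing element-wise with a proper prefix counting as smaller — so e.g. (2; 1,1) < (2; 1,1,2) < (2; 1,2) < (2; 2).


Δ(Σ) — 8 vertices, 7 min non-faces:

  P={0,7}:  v_{0} + v_{7} = 0  ⟹  sig = (2; —)
  P={1,6}:  v_{1} + v_{6} = 0  ⟹  sig = (2; —)
  P={1,4}:  v_{1} + v_{4} = v_{5}  ⟹  sig = (2; 1)
  P={5,6}:  v_{5} + v_{6} = v_{4}  ⟹  sig = (2; 1)
  P={1,7}:  v_{1} + v_{7} = v_{2} + v_{3} + v_{5}  ⟹  sig = (2; 1,1,1)
  P={2,3,4}:  v_{2} + v_{3} + v_{4} = v_{7}  ⟹  sig = (3; 1)
  P={0,2,3,5}:  v_{0} + v_{2} + v_{3} + v_{5} = v_{1}  ⟹  sig = (4; 1)

Sorted signature multiset PRS(X):
{ (2; —) ×2,  (2; 1) ×2,  (2; 1,1,1),  (3; 1),  (4; 1) }


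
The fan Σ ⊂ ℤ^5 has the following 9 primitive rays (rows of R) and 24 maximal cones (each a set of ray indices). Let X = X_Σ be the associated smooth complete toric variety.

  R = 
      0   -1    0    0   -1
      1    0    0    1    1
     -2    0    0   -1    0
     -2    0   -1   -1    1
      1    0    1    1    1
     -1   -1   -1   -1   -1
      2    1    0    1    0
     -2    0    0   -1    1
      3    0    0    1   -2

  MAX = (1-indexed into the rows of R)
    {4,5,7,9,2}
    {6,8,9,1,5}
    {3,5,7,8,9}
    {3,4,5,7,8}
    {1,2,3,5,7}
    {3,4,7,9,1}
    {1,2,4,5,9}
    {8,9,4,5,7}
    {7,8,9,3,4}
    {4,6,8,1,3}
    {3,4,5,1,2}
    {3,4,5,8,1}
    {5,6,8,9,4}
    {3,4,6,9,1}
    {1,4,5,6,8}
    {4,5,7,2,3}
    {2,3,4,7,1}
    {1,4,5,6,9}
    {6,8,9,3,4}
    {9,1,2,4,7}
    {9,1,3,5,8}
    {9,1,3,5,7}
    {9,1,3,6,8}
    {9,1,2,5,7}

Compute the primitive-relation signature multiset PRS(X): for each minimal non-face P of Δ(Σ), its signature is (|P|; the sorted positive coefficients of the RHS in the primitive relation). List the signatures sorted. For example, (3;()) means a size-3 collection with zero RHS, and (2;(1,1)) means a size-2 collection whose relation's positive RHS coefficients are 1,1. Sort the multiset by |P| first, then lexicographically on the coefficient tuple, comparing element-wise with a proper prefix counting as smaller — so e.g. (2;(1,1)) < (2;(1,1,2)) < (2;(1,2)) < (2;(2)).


|primitive collections| = 9. Relations:

  {2,8}:  v_{2} + v_{8} = v_{4} + v_{5}  ⇒ sig = (2;(1,1))
  {6,7}:  v_{6} + v_{7} = v_{4} + v_{9}  ⇒ sig = (2;(1,1))
  {2,6}:  v_{2} + v_{6} = v_{1} + 2·v_{4} + v_{5} + v_{9}  ⇒ sig = (2;(1,1,1,2))
  {1,7,8}:  v_{1} + v_{7} + v_{8} = 0  ⇒ sig = (3;())
  {2,3,9}:  v_{2} + v_{3} + v_{9} = v_{1} + v_{7}  ⇒ sig = (3;(1,1))
  {3,5,6}:  v_{3} + v_{5} + v_{6} = v_{1} + v_{8}  ⇒ sig = (3;(1,1))
  {3,4,5,9}:  v_{3} + v_{4} + v_{5} + v_{9} = 0  ⇒ sig = (4;())
  {1,4,5,7}:  v_{1} + v_{4} + v_{5} + v_{7} = v_{2}  ⇒ sig = (4;(1))
  {1,4,8,9}:  v_{1} + v_{4} + v_{8} + v_{9} = v_{6}  ⇒ sig = (4;(1))

Sorted signature multiset PRS(X):
{ (2;(1,1)) ×2,  (2;(1,1,1,2)),  (3;()),  (3;(1,1)) ×2,  (4;()),  (4;(1)) ×2 }


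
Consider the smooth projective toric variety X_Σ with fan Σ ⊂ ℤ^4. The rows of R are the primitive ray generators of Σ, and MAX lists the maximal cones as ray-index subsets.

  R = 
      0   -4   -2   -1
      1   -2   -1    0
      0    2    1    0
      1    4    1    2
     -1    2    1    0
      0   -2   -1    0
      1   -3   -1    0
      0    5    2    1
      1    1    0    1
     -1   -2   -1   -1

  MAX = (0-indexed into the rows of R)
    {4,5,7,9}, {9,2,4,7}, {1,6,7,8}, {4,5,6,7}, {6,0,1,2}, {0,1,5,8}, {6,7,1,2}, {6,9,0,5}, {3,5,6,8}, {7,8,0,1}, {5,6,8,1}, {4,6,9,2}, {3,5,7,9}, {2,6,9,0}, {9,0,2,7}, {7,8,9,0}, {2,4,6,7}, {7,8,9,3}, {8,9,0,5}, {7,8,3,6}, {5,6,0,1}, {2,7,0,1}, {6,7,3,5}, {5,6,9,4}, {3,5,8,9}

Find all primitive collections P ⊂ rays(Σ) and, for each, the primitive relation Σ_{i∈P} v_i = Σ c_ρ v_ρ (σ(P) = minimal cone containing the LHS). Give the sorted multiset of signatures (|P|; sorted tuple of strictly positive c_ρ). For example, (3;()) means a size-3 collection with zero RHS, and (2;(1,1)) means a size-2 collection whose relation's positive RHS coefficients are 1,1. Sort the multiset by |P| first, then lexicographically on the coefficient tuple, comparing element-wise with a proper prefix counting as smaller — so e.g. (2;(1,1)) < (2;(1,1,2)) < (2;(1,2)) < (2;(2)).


Δ(Σ) — 10 vertices, 18 min non-faces:

  P={1,4}:  v_{1} + v_{4} = 0  →  sig = (2;())
  P={2,5}:  v_{2} + v_{5} = 0  →  sig = (2;())
  P={0,4}:  v_{0} + v_{4} = v_{9}  →  sig = (2;(1))
  P={1,9}:  v_{1} + v_{9} = v_{0}  →  sig = (2;(1))
  P={2,3}:  v_{2} + v_{3} = v_{7} + v_{8}  →  sig = (2;(1,1))
  P={2,8}:  v_{2} + v_{8} = v_{1} + v_{7}  →  sig = (2;(1,1))
  P={4,8}:  v_{4} + v_{8} = v_{5} + v_{7}  →  sig = (2;(1,1))
  P={0,3}:  v_{0} + v_{3} = 2·v_{8} + v_{9}  →  sig = (2;(1,2))
  P={1,3}:  v_{1} + v_{3} = 2·v_{8}  →  sig = (2;(2))
  P={3,4}:  v_{3} + v_{4} = 2·v_{5} + 2·v_{7}  →  sig = (2;(2,2))
  P={6,7,9}:  v_{6} + v_{7} + v_{9} = 0  →  sig = (3;())
  P={0,6,7}:  v_{0} + v_{6} + v_{7} = v_{1}  →  sig = (3;(1))
  P={1,5,7}:  v_{1} + v_{5} + v_{7} = v_{8}  →  sig = (3;(1))
  P={5,7,8}:  v_{5} + v_{7} + v_{8} = v_{3}  →  sig = (3;(1))
  P={0,5,7}:  v_{0} + v_{5} + v_{7} = v_{8} + v_{9}  →  sig = (3;(1,1))
  P={3,6,9}:  v_{3} + v_{6} + v_{9} = v_{5} + v_{8}  →  sig = (3;(1,1))
  P={6,8,9}:  v_{6} + v_{8} + v_{9} = v_{1} + v_{5}  →  sig = (3;(1,1))
  P={0,6,8}:  v_{0} + v_{6} + v_{8} = 2·v_{1} + v_{5}  →  sig = (3;(1,2))

Sorted signature multiset PRS(X):
    (2;())
    (2;())
    (2;(1))
    (2;(1))
    (2;(1,1))
    (2;(1,1))
    (2;(1,1))
    (2;(1,2))
    (2;(2))
    (2;(2,2))
    (3;())
    (3;(1))
    (3;(1))
    (3;(1))
    (3;(1,1))
    (3;(1,1))
    (3;(1,1))
    (3;(1,2))


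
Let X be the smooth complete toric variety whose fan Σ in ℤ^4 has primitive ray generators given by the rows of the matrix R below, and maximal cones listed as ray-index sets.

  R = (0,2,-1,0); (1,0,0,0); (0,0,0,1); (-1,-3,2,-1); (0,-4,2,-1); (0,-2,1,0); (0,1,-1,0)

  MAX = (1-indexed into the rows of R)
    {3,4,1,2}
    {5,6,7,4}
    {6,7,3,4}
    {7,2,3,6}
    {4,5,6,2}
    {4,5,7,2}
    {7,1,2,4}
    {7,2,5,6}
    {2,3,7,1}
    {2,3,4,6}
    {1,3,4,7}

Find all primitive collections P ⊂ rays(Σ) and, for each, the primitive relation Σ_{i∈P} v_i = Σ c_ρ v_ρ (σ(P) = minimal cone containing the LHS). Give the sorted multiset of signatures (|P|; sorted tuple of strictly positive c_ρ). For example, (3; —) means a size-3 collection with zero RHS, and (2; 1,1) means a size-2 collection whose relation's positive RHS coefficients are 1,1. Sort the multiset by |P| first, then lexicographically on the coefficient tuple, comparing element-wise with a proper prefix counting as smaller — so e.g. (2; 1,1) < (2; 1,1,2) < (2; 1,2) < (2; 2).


|primitive collections| = 5. Relations:

  P = {1,6}:  v_{1} + v_{6} = 0  ⟹  sig = (2; —)
  P = {1,5}:  v_{1} + v_{5} = v_{2} + v_{4} + v_{7}  ⟹  sig = (2; 1,1,1)
  P = {3,5}:  v_{3} + v_{5} = 2·v_{6}  ⟹  sig = (2; 2)
  P = {2,3,4,7}:  v_{2} + v_{3} + v_{4} + v_{7} = v_{6}  ⟹  sig = (4; 1)
  P = {2,4,6,7}:  v_{2} + v_{4} + v_{6} + v_{7} = v_{5}  ⟹  sig = (4; 1)

Hence PRS(X_Σ) =
[(2; —), (2; 1,1,1), (2; 2), (4; 1), (4; 1)]


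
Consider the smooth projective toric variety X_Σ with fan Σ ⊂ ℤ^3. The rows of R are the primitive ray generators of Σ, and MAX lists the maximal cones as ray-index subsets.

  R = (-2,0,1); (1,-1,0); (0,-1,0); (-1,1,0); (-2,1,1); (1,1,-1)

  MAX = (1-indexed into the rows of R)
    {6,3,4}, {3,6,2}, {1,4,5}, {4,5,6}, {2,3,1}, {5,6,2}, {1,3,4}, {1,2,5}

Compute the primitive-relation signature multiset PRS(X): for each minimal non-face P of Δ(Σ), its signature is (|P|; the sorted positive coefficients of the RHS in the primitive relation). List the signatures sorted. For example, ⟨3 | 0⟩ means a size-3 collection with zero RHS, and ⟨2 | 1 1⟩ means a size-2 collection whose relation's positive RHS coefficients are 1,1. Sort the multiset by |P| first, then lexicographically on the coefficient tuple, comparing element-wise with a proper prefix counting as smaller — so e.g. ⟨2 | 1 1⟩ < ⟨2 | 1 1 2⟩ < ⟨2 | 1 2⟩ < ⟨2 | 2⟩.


3 minimal non-faces of Δ(Σ) (on 6 rays):

  P={2,4}:  v_{2} + v_{4} = 0  ⟹  sig = ⟨2 | 0⟩
  P={1,6}:  v_{1} + v_{6} = v_{4}  ⟹  sig = ⟨2 | 1⟩
  P={3,5}:  v_{3} + v_{5} = v_{1}  ⟹  sig = ⟨2 | 1⟩

Signatures (|P|; sorted positive RHS coefficients), sorted:
    ⟨2 | 0⟩
    ⟨2 | 1⟩
    ⟨2 | 1⟩


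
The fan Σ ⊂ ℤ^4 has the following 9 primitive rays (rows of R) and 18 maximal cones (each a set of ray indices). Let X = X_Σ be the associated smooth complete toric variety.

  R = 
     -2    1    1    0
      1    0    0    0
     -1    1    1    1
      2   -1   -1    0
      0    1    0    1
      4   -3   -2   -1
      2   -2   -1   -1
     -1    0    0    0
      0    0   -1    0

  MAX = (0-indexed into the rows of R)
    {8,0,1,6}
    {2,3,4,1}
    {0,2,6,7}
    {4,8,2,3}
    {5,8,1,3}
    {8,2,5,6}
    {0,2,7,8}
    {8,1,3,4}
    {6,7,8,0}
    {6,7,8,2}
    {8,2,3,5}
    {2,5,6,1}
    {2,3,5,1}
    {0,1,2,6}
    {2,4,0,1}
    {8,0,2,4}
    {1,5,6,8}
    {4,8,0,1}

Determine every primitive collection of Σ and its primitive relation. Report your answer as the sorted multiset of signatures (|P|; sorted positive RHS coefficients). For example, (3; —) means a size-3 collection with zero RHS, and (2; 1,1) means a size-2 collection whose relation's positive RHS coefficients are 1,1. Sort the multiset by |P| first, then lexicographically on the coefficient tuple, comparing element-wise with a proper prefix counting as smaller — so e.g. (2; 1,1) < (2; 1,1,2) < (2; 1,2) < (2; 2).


Minimal non-faces — 11 found among 9 rays, 18 max cones:

  • {0,3}:  v_{0} + v_{3} = 0  ⟹  sig = (2; —)
  • {1,7}:  v_{1} + v_{7} = 0  ⟹  sig = (2; —)
  • {0,5}:  v_{0} + v_{5} = v_{6}  ⟹  sig = (2; 1)
  • {3,6}:  v_{3} + v_{6} = v_{5}  ⟹  sig = (2; 1)
  • {4,6}:  v_{4} + v_{6} = v_{3}  ⟹  sig = (2; 1)
  • {4,7}:  v_{4} + v_{7} = v_{2} + v_{8}  ⟹  sig = (2; 1,1)
  • {3,7}:  v_{3} + v_{7} = v_{2} + v_{6} + v_{8}  ⟹  sig = (2; 1,1,1)
  • {5,7}:  v_{5} + v_{7} = v_{2} + 2·v_{6} + v_{8}  ⟹  sig = (2; 1,1,2)
  • {4,5}:  v_{4} + v_{5} = 2·v_{3}  ⟹  sig = (2; 2)
  • {1,2,8}:  v_{1} + v_{2} + v_{8} = v_{4}  ⟹  sig = (3; 1)
  • {0,2,6,8}:  v_{0} + v_{2} + v_{6} + v_{8} = v_{7}  ⟹  sig = (4; 1)

Hence PRS(X_Σ) =
{ (2; —) ×2,  (2; 1) ×3,  (2; 1,1),  (2; 1,1,1),  (2; 1,1,2),  (2; 2),  (3; 1),  (4; 1) }


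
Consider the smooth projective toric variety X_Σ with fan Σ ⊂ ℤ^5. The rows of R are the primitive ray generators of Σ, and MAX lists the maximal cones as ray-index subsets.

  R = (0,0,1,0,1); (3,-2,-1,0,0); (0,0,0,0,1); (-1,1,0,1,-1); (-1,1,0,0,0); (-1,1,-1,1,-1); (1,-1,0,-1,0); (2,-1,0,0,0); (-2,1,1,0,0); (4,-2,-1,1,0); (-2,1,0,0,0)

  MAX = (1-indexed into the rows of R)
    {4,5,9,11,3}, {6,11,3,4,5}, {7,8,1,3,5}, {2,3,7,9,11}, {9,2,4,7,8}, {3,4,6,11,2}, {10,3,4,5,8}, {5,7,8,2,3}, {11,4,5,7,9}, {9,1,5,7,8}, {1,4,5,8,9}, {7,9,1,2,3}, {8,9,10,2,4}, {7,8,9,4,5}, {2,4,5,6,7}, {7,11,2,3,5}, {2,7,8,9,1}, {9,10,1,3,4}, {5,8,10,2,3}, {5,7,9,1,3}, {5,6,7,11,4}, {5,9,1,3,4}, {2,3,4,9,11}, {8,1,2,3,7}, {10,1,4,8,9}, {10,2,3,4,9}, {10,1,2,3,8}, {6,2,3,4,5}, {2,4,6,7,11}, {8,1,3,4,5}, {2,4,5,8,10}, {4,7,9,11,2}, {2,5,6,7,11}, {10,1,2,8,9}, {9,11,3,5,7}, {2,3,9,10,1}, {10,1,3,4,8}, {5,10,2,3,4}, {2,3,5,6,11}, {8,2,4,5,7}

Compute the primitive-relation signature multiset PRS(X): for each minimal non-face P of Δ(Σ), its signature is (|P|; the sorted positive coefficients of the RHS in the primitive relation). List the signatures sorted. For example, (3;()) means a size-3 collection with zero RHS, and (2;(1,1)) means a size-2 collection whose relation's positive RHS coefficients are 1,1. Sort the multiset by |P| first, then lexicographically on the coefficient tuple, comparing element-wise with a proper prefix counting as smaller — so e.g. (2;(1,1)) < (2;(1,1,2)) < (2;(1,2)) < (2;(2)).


The 19 primitive collections of Σ (r=11, n=5):

  • {8,11}:  v_{8} + v_{11} = 0 ; sig = (2;())
  • {1,6}:  v_{1} + v_{6} = v_{3} + v_{4} ; sig = (2;(1,1))
  • {1,11}:  v_{1} + v_{11} = v_{3} + v_{9} ; sig = (2;(1,1))
  • {6,9}:  v_{6} + v_{9} = v_{4} + v_{11} ; sig = (2;(1,1))
  • {7,10}:  v_{7} + v_{10} = v_{2} + v_{8} ; sig = (2;(1,1))
  • {6,8}:  v_{6} + v_{8} = v_{2} + v_{4} + v_{5} ; sig = (2;(1,1,1))
  • {10,11}:  v_{10} + v_{11} = v_{2} + v_{3} + v_{4} ; sig = (2;(1,1,1))
  • {6,10}:  v_{6} + v_{10} = 2·v_{2} + v_{3} + 2·v_{4} + v_{5} ; sig = (2;(1,1,2,2))
  • {2,5,9}:  v_{2} + v_{5} + v_{9} = 0 ; sig = (3;())
  • {3,4,7}:  v_{3} + v_{4} + v_{7} = 0 ; sig = (3;())
  • {3,8,9}:  v_{3} + v_{8} + v_{9} = v_{1} ; sig = (3;(1))
  • {1,2,4}:  v_{1} + v_{2} + v_{4} = v_{9} + v_{10} ; sig = (3;(1,1))
  • {1,2,5}:  v_{1} + v_{2} + v_{5} = v_{3} + v_{8} ; sig = (3;(1,1))
  • {1,4,7}:  v_{1} + v_{4} + v_{7} = v_{8} + v_{9} ; sig = (3;(1,1))
  • {3,6,7}:  v_{3} + v_{6} + v_{7} = v_{2} + v_{5} + v_{11} ; sig = (3;(1,1,1))
  • {5,9,10}:  v_{5} + v_{9} + v_{10} = v_{3} + v_{4} + v_{8} ; sig = (3;(1,1,1))
  • {1,5,10}:  v_{1} + v_{5} + v_{10} = 2·v_{3} + v_{4} + 2·v_{8} ; sig = (3;(1,2,2))
  • {2,3,4,8}:  v_{2} + v_{3} + v_{4} + v_{8} = v_{10} ; sig = (4;(1))
  • {2,4,5,11}:  v_{2} + v_{4} + v_{5} + v_{11} = v_{6} ; sig = (4;(1))

Sorted signature multiset PRS(X):
    (2;())
    (2;(1,1))
    (2;(1,1))
    (2;(1,1))
    (2;(1,1))
    (2;(1,1,1))
    (2;(1,1,1))
    (2;(1,1,2,2))
    (3;())
    (3;())
    (3;(1))
    (3;(1,1))
    (3;(1,1))
    (3;(1,1))
    (3;(1,1,1))
    (3;(1,1,1))
    (3;(1,2,2))
    (4;(1))
    (4;(1))


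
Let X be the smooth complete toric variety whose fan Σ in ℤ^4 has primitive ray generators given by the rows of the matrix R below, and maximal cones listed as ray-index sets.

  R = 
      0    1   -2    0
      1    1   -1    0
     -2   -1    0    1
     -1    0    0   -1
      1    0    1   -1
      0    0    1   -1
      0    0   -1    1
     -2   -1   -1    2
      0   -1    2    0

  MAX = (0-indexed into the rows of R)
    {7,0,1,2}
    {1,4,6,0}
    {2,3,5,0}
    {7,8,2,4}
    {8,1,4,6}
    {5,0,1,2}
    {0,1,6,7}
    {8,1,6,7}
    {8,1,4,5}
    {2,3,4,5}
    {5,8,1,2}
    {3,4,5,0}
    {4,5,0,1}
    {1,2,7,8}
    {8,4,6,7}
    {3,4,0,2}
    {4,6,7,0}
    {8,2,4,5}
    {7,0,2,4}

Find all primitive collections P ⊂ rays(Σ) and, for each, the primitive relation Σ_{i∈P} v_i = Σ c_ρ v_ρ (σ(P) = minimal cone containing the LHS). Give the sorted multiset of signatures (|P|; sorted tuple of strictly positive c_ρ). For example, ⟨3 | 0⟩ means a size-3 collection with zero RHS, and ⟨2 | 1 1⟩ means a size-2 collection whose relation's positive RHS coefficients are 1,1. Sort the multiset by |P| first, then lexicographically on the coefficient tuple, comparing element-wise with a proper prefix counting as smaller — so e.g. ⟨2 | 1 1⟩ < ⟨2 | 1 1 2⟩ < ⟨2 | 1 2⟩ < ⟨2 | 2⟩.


The 11 primitive collections of Σ (r=9, n=4):

  P={0,8}:  v_{0} + v_{8} = 0 ; sig = ⟨2 | 0⟩
  P={5,6}:  v_{5} + v_{6} = 0 ; sig = ⟨2 | 0⟩
  P={2,6}:  v_{2} + v_{6} = v_{7} ; sig = ⟨2 | 1⟩
  P={5,7}:  v_{5} + v_{7} = v_{2} ; sig = ⟨2 | 1⟩
  P={1,3}:  v_{1} + v_{3} = v_{0} + v_{5} ; sig = ⟨2 | 1 1⟩
  P={3,6}:  v_{3} + v_{6} = v_{0} + v_{2} + v_{4} ; sig = ⟨2 | 1 1 1⟩
  P={3,8}:  v_{3} + v_{8} = v_{2} + v_{4} + v_{5} ; sig = ⟨2 | 1 1 1⟩
  P={3,7}:  v_{3} + v_{7} = v_{0} + 2·v_{2} + v_{4} ; sig = ⟨2 | 1 1 2⟩
  P={1,2,4}:  v_{1} + v_{2} + v_{4} = 0 ; sig = ⟨3 | 0⟩
  P={1,4,7}:  v_{1} + v_{4} + v_{7} = v_{6} ; sig = ⟨3 | 1⟩
  P={0,2,4,5}:  v_{0} + v_{2} + v_{4} + v_{5} = v_{3} ; sig = ⟨4 | 1⟩

so the primitive-relation signature multiset is
    ⟨2 | 0⟩
    ⟨2 | 0⟩
    ⟨2 | 1⟩
    ⟨2 | 1⟩
    ⟨2 | 1 1⟩
    ⟨2 | 1 1 1⟩
    ⟨2 | 1 1 1⟩
    ⟨2 | 1 1 2⟩
    ⟨3 | 0⟩
    ⟨3 | 1⟩
    ⟨4 | 1⟩


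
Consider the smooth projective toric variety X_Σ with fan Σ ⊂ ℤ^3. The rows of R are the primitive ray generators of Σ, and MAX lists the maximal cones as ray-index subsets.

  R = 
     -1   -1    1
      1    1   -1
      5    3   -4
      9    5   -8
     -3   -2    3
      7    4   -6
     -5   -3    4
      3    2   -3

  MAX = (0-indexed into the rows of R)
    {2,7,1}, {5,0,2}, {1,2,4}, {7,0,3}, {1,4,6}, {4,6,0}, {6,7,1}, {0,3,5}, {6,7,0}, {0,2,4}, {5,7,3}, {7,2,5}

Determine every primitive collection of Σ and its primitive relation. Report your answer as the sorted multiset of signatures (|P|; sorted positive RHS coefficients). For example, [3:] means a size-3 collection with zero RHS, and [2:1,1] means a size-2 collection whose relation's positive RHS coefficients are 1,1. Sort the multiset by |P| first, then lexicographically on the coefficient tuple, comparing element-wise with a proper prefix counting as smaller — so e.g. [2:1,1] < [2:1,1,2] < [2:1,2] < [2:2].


|primitive collections| = 12. Relations:

  P={0,1}:  v_{0} + v_{1} = 0  →  sig = [2:]
  P={2,6}:  v_{2} + v_{6} = 0  →  sig = [2:]
  P={4,7}:  v_{4} + v_{7} = 0  →  sig = [2:]
  P={1,3}:  v_{1} + v_{3} = v_{5} + v_{7}  →  sig = [2:1,1]
  P={1,5}:  v_{1} + v_{5} = v_{2} + v_{7}  →  sig = [2:1,1]
  P={3,4}:  v_{3} + v_{4} = v_{0} + v_{5}  →  sig = [2:1,1]
  P={4,5}:  v_{4} + v_{5} = v_{0} + v_{2}  →  sig = [2:1,1]
  P={5,6}:  v_{5} + v_{6} = v_{0} + v_{7}  →  sig = [2:1,1]
  P={2,3}:  v_{2} + v_{3} = 2·v_{5}  →  sig = [2:2]
  P={3,6}:  v_{3} + v_{6} = 2·v_{0} + 2·v_{7}  →  sig = [2:2,2]
  P={0,2,7}:  v_{0} + v_{2} + v_{7} = v_{5}  →  sig = [3:1]
  P={0,5,7}:  v_{0} + v_{5} + v_{7} = v_{3}  →  sig = [3:1]

Sorted signature multiset PRS(X):
[[2:], [2:], [2:], [2:1,1], [2:1,1], [2:1,1], [2:1,1], [2:1,1], [2:2], [2:2,2], [3:1], [3:1]]


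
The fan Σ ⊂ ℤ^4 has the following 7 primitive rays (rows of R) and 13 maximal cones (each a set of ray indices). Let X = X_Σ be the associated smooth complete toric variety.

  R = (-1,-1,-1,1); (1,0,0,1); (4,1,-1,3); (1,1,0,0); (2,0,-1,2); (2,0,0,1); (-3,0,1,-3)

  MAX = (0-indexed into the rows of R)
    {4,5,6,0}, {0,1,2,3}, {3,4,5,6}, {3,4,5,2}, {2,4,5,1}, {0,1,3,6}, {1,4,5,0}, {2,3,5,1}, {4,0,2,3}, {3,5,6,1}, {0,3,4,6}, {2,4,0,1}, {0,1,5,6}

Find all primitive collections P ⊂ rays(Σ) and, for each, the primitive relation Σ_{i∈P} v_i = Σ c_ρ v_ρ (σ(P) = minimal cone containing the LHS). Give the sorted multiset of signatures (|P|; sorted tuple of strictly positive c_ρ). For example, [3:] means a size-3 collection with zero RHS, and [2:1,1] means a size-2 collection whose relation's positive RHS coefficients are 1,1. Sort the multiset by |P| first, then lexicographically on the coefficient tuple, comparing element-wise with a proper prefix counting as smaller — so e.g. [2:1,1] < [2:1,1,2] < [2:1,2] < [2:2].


The 5 primitive collections of Σ (r=7, n=4):

  • {2,6}:  v_{2} + v_{6} = v_{3}  ⇒ sig = [2:1]
  • {1,4,6}:  v_{1} + v_{4} + v_{6} = 0  ⇒ sig = [3:]
  • {0,3,5}:  v_{0} + v_{3} + v_{5} = v_{4}  ⇒ sig = [3:1]
  • {1,3,4}:  v_{1} + v_{3} + v_{4} = v_{2}  ⇒ sig = [3:1]
  • {0,2,5}:  v_{0} + v_{2} + v_{5} = v_{1} + 2·v_{4}  ⇒ sig = [3:1,2]

Signatures (|P|; sorted positive RHS coefficients), sorted:
[[2:1], [3:], [3:1], [3:1], [3:1,2]]


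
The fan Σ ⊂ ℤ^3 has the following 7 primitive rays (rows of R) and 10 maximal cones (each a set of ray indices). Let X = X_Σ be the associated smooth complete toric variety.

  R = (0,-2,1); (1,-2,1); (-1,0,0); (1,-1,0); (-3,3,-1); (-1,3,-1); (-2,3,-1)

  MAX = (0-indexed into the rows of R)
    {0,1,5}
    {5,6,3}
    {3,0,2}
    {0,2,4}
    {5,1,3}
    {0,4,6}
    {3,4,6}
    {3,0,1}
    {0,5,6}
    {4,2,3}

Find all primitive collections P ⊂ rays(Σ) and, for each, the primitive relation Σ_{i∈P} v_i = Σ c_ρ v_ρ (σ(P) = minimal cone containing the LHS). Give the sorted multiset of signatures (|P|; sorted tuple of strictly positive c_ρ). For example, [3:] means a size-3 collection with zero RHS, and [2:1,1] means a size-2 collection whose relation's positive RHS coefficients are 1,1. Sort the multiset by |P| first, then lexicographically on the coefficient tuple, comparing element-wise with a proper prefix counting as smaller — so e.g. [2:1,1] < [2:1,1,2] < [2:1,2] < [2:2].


|primitive collections| = 9. Relations:

  • {1,2}:  v_{1} + v_{2} = v_{0}  →  sig = [2:1]
  • {2,5}:  v_{2} + v_{5} = v_{6}  →  sig = [2:1]
  • {2,6}:  v_{2} + v_{6} = v_{4}  →  sig = [2:1]
  • {1,4}:  v_{1} + v_{4} = v_{0} + v_{6}  →  sig = [2:1,1]
  • {1,6}:  v_{1} + v_{6} = v_{0} + v_{5}  →  sig = [2:1,1]
  • {4,5}:  v_{4} + v_{5} = 2·v_{6}  →  sig = [2:2]
  • {0,3,5}:  v_{0} + v_{3} + v_{5} = 0  →  sig = [3:]
  • {0,3,6}:  v_{0} + v_{3} + v_{6} = v_{2}  →  sig = [3:1]
  • {0,3,4}:  v_{0} + v_{3} + v_{4} = 2·v_{2}  →  sig = [3:2]

so the primitive-relation signature multiset is
    [2:1]
    [2:1]
    [2:1]
    [2:1,1]
    [2:1,1]
    [2:2]
    [3:]
    [3:1]
    [3:2]


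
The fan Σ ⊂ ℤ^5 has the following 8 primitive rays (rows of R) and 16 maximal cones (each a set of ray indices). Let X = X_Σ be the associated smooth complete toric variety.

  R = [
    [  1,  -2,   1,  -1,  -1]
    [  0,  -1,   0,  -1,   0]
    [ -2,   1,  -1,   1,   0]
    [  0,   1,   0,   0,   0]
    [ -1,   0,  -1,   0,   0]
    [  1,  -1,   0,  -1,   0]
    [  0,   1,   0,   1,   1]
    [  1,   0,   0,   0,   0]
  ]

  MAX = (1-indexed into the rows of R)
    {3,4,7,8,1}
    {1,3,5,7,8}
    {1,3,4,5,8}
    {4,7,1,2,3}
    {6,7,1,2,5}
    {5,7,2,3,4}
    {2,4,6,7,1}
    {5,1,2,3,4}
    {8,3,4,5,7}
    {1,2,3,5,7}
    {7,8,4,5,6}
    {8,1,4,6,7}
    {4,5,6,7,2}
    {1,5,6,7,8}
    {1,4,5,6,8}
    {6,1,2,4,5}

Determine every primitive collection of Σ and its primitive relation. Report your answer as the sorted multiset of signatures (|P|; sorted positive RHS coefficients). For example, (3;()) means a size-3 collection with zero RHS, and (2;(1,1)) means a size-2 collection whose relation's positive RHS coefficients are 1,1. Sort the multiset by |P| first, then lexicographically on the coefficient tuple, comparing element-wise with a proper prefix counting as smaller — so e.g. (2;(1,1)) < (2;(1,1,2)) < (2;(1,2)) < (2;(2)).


3 minimal non-faces of Δ(Σ) (on 8 rays):

  • {2,8}:  v_{2} + v_{8} = v_{6}  ⇒ sig = (2;(1))
  • {3,6}:  v_{3} + v_{6} = v_{5}  ⇒ sig = (2;(1))
  • {1,4,5,7}:  v_{1} + v_{4} + v_{5} + v_{7} = 0  ⇒ sig = (4;())

Signatures (|P|; sorted positive RHS coefficients), sorted:
    (2;(1))
    (2;(1))
    (4;())


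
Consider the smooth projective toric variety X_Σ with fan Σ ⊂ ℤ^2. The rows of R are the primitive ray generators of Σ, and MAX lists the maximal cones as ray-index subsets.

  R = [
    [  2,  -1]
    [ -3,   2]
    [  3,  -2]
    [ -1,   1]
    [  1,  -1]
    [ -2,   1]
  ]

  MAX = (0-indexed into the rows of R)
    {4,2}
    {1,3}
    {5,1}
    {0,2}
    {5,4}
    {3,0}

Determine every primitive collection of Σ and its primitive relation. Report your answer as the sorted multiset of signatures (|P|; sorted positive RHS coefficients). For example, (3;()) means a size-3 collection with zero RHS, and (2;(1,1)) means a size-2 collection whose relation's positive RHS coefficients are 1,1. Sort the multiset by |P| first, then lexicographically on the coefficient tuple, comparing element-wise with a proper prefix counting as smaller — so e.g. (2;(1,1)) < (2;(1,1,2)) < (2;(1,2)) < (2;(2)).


Σ has 9 primitive collections:

  {0,5}:  v_{0} + v_{5} = 0 — sig = (2;())
  {1,2}:  v_{1} + v_{2} = 0 — sig = (2;())
  {3,4}:  v_{3} + v_{4} = 0 — sig = (2;())
  {0,1}:  v_{0} + v_{1} = v_{3} — sig = (2;(1))
  {0,4}:  v_{0} + v_{4} = v_{2} — sig = (2;(1))
  {1,4}:  v_{1} + v_{4} = v_{5} — sig = (2;(1))
  {2,3}:  v_{2} + v_{3} = v_{0} — sig = (2;(1))
  {2,5}:  v_{2} + v_{5} = v_{4} — sig = (2;(1))
  {3,5}:  v_{3} + v_{5} = v_{1} — sig = (2;(1))

so the primitive-relation signature multiset is
{ (2;()) ×3,  (2;(1)) ×6 }


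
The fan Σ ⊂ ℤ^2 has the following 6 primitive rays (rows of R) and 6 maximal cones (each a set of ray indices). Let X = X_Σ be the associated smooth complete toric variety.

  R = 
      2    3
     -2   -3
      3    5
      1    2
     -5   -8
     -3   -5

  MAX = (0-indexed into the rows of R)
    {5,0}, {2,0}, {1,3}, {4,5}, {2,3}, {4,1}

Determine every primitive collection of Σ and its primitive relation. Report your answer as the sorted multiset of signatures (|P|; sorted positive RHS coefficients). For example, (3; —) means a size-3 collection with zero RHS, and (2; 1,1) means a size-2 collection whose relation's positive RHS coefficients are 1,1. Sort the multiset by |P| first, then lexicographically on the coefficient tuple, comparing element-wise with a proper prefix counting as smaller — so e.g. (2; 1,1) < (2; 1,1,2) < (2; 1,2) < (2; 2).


|primitive collections| = 9. Relations:

  {0,1}:  v_{0} + v_{1} = 0  ⟹  sig = (2; —)
  {2,5}:  v_{2} + v_{5} = 0  ⟹  sig = (2; —)
  {0,3}:  v_{0} + v_{3} = v_{2}  ⟹  sig = (2; 1)
  {0,4}:  v_{0} + v_{4} = v_{5}  ⟹  sig = (2; 1)
  {1,2}:  v_{1} + v_{2} = v_{3}  ⟹  sig = (2; 1)
  {1,5}:  v_{1} + v_{5} = v_{4}  ⟹  sig = (2; 1)
  {2,4}:  v_{2} + v_{4} = v_{1}  ⟹  sig = (2; 1)
  {3,5}:  v_{3} + v_{5} = v_{1}  ⟹  sig = (2; 1)
  {3,4}:  v_{3} + v_{4} = 2·v_{1}  ⟹  sig = (2; 2)

Sorted signature multiset PRS(X):
[(2; —), (2; —), (2; 1), (2; 1), (2; 1), (2; 1), (2; 1), (2; 1), (2; 2)]


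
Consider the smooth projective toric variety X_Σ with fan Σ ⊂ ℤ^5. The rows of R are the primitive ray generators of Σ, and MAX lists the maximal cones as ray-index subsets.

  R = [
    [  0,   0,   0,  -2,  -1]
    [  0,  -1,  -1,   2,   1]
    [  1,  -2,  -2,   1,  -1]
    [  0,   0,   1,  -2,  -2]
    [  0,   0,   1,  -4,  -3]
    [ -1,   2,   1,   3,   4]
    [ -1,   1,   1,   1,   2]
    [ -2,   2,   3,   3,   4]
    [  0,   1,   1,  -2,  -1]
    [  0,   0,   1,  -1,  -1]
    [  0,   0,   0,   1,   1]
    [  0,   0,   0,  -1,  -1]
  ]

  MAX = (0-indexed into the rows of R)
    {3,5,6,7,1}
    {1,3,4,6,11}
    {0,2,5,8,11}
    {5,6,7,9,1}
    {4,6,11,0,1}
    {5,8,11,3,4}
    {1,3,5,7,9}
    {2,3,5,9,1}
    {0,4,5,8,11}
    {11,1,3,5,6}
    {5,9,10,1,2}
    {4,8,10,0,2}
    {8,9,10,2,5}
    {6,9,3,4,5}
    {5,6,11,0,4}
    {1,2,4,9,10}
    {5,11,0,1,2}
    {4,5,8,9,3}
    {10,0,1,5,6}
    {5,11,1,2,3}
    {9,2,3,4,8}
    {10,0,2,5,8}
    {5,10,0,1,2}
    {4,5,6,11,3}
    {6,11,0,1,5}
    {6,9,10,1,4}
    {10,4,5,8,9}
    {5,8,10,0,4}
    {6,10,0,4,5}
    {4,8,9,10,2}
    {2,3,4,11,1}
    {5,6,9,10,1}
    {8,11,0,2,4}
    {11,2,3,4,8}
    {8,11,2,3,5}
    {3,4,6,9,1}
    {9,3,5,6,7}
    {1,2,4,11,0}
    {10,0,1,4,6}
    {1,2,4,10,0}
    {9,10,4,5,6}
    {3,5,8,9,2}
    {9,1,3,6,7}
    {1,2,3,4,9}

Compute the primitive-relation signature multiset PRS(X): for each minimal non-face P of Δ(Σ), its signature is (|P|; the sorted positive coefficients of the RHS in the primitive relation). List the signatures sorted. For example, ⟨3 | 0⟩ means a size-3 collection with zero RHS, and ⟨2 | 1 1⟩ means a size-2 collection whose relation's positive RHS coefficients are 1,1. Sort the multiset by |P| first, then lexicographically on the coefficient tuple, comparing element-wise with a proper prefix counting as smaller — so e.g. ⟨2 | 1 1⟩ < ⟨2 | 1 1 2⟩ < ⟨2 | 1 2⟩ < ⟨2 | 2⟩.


The 17 primitive collections of Σ (r=12, n=5):

  {1,8}:  v_{1} + v_{8} = 0  →  sig = ⟨2 | 0⟩
  {10,11}:  v_{10} + v_{11} = 0  →  sig = ⟨2 | 0⟩
  {0,3}:  v_{0} + v_{3} = v_{4}  →  sig = ⟨2 | 1⟩
  {2,6}:  v_{2} + v_{6} = v_{1}  →  sig = ⟨2 | 1⟩
  {3,10}:  v_{3} + v_{10} = v_{9}  →  sig = ⟨2 | 1⟩
  {9,11}:  v_{9} + v_{11} = v_{3}  →  sig = ⟨2 | 1⟩
  {0,9}:  v_{0} + v_{9} = v_{4} + v_{10}  →  sig = ⟨2 | 1 1⟩
  {6,8}:  v_{6} + v_{8} = v_{4} + v_{5}  →  sig = ⟨2 | 1 1⟩
  {7,8}:  v_{7} + v_{8} = v_{3} + v_{5} + v_{6} + v_{9}  →  sig = ⟨2 | 1 1 1 1⟩
  {2,7}:  v_{2} + v_{7} = 2·v_{1} + v_{3} + v_{5} + v_{9}  →  sig = ⟨2 | 1 1 1 2⟩
  {7,10}:  v_{7} + v_{10} = v_{1} + v_{5} + v_{6} + 2·v_{9}  →  sig = ⟨2 | 1 1 1 2⟩
  {7,11}:  v_{7} + v_{11} = v_{1} + 2·v_{3} + v_{5} + v_{6}  →  sig = ⟨2 | 1 1 1 2⟩
  {4,7}:  v_{4} + v_{7} = v_{3} + 2·v_{6} + v_{9}  →  sig = ⟨2 | 1 1 2⟩
  {0,7}:  v_{0} + v_{7} = 2·v_{6} + v_{9}  →  sig = ⟨2 | 1 2⟩
  {2,4,5}:  v_{2} + v_{4} + v_{5} = 0  →  sig = ⟨3 | 0⟩
  {1,4,5}:  v_{1} + v_{4} + v_{5} = v_{6}  →  sig = ⟨3 | 1⟩
  {1,3,5,6,9}:  v_{1} + v_{3} + v_{5} + v_{6} + v_{9} = v_{7}  →  sig = ⟨5 | 1⟩

Sorted signature multiset PRS(X):
{ ⟨2 | 0⟩ ×2,  ⟨2 | 1⟩ ×4,  ⟨2 | 1 1⟩ ×2,  ⟨2 | 1 1 1 1⟩,  ⟨2 | 1 1 1 2⟩ ×3,  ⟨2 | 1 1 2⟩,  ⟨2 | 1 2⟩,  ⟨3 | 0⟩,  ⟨3 | 1⟩,  ⟨5 | 1⟩ }


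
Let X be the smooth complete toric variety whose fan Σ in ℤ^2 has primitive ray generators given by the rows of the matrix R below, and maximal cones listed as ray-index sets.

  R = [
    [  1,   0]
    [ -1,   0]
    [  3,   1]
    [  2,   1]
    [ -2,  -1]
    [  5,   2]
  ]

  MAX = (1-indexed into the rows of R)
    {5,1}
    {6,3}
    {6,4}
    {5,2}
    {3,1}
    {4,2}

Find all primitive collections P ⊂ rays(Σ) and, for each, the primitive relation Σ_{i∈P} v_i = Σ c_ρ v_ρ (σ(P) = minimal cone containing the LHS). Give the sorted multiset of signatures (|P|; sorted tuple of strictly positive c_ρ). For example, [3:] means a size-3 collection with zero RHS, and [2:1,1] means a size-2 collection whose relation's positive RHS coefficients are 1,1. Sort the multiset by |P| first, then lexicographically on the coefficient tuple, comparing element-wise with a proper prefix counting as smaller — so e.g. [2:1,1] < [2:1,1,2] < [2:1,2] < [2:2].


Δ(Σ) — 6 vertices, 9 min non-faces:

  {1,2}:  v_{1} + v_{2} = 0  ⟹  sig = [2:]
  {4,5}:  v_{4} + v_{5} = 0  ⟹  sig = [2:]
  {1,4}:  v_{1} + v_{4} = v_{3}  ⟹  sig = [2:1]
  {2,3}:  v_{2} + v_{3} = v_{4}  ⟹  sig = [2:1]
  {3,4}:  v_{3} + v_{4} = v_{6}  ⟹  sig = [2:1]
  {3,5}:  v_{3} + v_{5} = v_{1}  ⟹  sig = [2:1]
  {5,6}:  v_{5} + v_{6} = v_{3}  ⟹  sig = [2:1]
  {1,6}:  v_{1} + v_{6} = 2·v_{3}  ⟹  sig = [2:2]
  {2,6}:  v_{2} + v_{6} = 2·v_{4}  ⟹  sig = [2:2]

Hence PRS(X_Σ) =
    [2:]
    [2:]
    [2:1]
    [2:1]
    [2:1]
    [2:1]
    [2:1]
    [2:2]
    [2:2]


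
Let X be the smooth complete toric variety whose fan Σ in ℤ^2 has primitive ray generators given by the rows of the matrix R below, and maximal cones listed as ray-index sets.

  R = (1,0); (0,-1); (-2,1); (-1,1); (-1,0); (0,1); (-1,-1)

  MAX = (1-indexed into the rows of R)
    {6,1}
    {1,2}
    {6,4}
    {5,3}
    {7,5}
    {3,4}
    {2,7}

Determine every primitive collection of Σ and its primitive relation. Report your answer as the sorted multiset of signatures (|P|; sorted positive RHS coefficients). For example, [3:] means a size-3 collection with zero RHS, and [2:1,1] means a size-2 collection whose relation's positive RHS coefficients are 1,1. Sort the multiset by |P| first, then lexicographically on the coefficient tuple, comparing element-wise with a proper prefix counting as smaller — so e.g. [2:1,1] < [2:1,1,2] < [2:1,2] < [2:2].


|primitive collections| = 14. Relations:

  • {1,5}:  v_{1} + v_{5} = 0  →  sig = [2:]
  • {2,6}:  v_{2} + v_{6} = 0  →  sig = [2:]
  • {1,3}:  v_{1} + v_{3} = v_{4}  →  sig = [2:1]
  • {1,4}:  v_{1} + v_{4} = v_{6}  →  sig = [2:1]
  • {1,7}:  v_{1} + v_{7} = v_{2}  →  sig = [2:1]
  • {2,4}:  v_{2} + v_{4} = v_{5}  →  sig = [2:1]
  • {2,5}:  v_{2} + v_{5} = v_{7}  →  sig = [2:1]
  • {4,5}:  v_{4} + v_{5} = v_{3}  →  sig = [2:1]
  • {5,6}:  v_{5} + v_{6} = v_{4}  →  sig = [2:1]
  • {6,7}:  v_{6} + v_{7} = v_{5}  →  sig = [2:1]
  • {2,3}:  v_{2} + v_{3} = 2·v_{5}  →  sig = [2:2]
  • {3,6}:  v_{3} + v_{6} = 2·v_{4}  →  sig = [2:2]
  • {4,7}:  v_{4} + v_{7} = 2·v_{5}  →  sig = [2:2]
  • {3,7}:  v_{3} + v_{7} = 3·v_{5}  →  sig = [2:3]

so the primitive-relation signature multiset is
[[2:], [2:], [2:1], [2:1], [2:1], [2:1], [2:1], [2:1], [2:1], [2:1], [2:2], [2:2], [2:2], [2:3]]


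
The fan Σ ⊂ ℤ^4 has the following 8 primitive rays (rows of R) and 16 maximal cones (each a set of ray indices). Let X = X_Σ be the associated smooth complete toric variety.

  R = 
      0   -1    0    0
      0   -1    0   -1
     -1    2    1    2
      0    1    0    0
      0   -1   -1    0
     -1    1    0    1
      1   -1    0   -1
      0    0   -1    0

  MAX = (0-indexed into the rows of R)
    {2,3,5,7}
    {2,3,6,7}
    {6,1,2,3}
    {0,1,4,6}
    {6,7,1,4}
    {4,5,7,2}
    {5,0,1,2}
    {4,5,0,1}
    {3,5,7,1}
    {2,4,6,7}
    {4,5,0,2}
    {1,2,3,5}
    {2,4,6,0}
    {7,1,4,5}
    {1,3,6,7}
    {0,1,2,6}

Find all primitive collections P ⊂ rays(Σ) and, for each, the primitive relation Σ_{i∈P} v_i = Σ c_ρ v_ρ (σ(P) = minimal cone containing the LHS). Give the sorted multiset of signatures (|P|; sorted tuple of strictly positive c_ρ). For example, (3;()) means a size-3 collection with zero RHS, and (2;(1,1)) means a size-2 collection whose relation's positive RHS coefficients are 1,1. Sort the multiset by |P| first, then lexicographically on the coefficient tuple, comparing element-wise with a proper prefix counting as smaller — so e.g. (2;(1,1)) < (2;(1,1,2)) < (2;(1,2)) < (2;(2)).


Δ(Σ) — 8 vertices, 6 min non-faces:

  • {0,3}:  v_{0} + v_{3} = 0  ⟹  sig = (2;())
  • {5,6}:  v_{5} + v_{6} = 0  ⟹  sig = (2;())
  • {0,7}:  v_{0} + v_{7} = v_{4}  ⟹  sig = (2;(1))
  • {3,4}:  v_{3} + v_{4} = v_{7}  ⟹  sig = (2;(1))
  • {1,2,7}:  v_{1} + v_{2} + v_{7} = v_{5}  ⟹  sig = (3;(1))
  • {1,2,4}:  v_{1} + v_{2} + v_{4} = v_{0} + v_{5}  ⟹  sig = (3;(1,1))

so the primitive-relation signature multiset is
[(2;()), (2;()), (2;(1)), (2;(1)), (3;(1)), (3;(1,1))]


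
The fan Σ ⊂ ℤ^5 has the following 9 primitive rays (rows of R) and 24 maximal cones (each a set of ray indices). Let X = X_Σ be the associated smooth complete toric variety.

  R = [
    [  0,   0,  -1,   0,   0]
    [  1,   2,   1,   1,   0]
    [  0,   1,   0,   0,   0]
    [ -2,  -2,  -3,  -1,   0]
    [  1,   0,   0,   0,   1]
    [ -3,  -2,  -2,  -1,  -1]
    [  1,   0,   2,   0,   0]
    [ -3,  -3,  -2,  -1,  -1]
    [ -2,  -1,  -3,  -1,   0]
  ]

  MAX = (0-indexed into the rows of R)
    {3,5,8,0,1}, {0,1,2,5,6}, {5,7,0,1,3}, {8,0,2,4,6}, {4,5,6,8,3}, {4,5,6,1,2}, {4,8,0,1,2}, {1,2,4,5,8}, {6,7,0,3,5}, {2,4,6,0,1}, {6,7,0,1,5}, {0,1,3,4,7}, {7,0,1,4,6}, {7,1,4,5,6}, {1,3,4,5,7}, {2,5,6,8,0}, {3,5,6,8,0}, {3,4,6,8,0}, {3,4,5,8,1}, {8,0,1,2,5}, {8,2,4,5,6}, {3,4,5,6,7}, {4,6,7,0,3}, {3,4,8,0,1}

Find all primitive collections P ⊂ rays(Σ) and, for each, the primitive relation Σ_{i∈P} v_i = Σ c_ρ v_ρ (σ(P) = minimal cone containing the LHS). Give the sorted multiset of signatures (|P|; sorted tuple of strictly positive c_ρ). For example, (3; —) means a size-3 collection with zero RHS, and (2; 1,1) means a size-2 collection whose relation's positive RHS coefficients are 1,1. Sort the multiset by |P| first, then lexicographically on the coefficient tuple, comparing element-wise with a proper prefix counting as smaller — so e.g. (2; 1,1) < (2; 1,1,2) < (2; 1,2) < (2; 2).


6 minimal non-faces of Δ(Σ) (on 9 rays):

  P = {2,3}:  v_{2} + v_{3} = v_{8} — sig = (2; 1)
  P = {2,7}:  v_{2} + v_{7} = v_{5} — sig = (2; 1)
  P = {7,8}:  v_{7} + v_{8} = v_{3} + v_{5} — sig = (2; 1,1)
  P = {1,3,6}:  v_{1} + v_{3} + v_{6} = 0 — sig = (3; —)
  P = {0,4,5}:  v_{0} + v_{4} + v_{5} = v_{3} — sig = (3; 1)
  P = {1,6,8}:  v_{1} + v_{6} + v_{8} = v_{2} — sig = (3; 1)

Hence PRS(X_Σ) =
    (2; 1)
    (2; 1)
    (2; 1,1)
    (3; —)
    (3; 1)
    (3; 1)


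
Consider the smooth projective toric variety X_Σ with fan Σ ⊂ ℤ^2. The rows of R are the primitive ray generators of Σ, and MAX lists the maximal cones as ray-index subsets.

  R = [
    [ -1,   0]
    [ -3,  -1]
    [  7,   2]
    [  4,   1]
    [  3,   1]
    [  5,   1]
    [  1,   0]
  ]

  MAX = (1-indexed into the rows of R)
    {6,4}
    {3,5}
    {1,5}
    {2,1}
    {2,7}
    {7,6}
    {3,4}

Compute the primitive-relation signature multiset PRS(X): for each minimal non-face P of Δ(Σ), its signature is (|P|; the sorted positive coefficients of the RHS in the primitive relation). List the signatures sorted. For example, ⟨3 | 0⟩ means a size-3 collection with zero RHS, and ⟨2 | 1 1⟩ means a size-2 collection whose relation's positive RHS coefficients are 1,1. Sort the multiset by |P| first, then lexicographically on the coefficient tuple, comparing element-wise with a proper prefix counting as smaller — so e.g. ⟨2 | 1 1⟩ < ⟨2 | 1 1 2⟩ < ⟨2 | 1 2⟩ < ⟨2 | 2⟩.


14 minimal non-faces of Δ(Σ) (on 7 rays):

  • {1,7}:  v_{1} + v_{7} = 0 — sig = ⟨2 | 0⟩
  • {2,5}:  v_{2} + v_{5} = 0 — sig = ⟨2 | 0⟩
  • {1,4}:  v_{1} + v_{4} = v_{5} — sig = ⟨2 | 1⟩
  • {1,6}:  v_{1} + v_{6} = v_{4} — sig = ⟨2 | 1⟩
  • {2,3}:  v_{2} + v_{3} = v_{4} — sig = ⟨2 | 1⟩
  • {2,4}:  v_{2} + v_{4} = v_{7} — sig = ⟨2 | 1⟩
  • {4,5}:  v_{4} + v_{5} = v_{3} — sig = ⟨2 | 1⟩
  • {4,7}:  v_{4} + v_{7} = v_{6} — sig = ⟨2 | 1⟩
  • {5,7}:  v_{5} + v_{7} = v_{4} — sig = ⟨2 | 1⟩
  • {1,3}:  v_{1} + v_{3} = 2·v_{5} — sig = ⟨2 | 2⟩
  • {2,6}:  v_{2} + v_{6} = 2·v_{7} — sig = ⟨2 | 2⟩
  • {3,7}:  v_{3} + v_{7} = 2·v_{4} — sig = ⟨2 | 2⟩
  • {5,6}:  v_{5} + v_{6} = 2·v_{4} — sig = ⟨2 | 2⟩
  • {3,6}:  v_{3} + v_{6} = 3·v_{4} — sig = ⟨2 | 3⟩

so the primitive-relation signature multiset is
{ ⟨2 | 0⟩ ×2,  ⟨2 | 1⟩ ×7,  ⟨2 | 2⟩ ×4,  ⟨2 | 3⟩ }
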